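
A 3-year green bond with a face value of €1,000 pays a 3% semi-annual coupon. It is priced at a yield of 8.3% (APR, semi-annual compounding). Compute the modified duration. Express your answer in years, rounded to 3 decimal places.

Periodic yield y = 0.0415. First find Macaulay duration:
  t   CF        PV=CF/(1+0.0415)^t    t·PV
  1        15.00        14.4023        14.4023
  2        15.00        13.8284        27.6568
  3        15.00        13.2774        39.8322
  4        15.00        12.7484        50.9934
  5        15.00        12.2404        61.2019
  6     1,015.00       795.2623     4,771.5738
  Σ                    861.7592     4,965.6605
P = 861.7592; Macaulay duration = 4,965.6605 / 861.7592 = 5.76224 half-year periods = 2.88112 years.
Modified duration = D_Mac / (1 + y) = 2.88112 / 1.0415 = 2.76632 years.

2.766 years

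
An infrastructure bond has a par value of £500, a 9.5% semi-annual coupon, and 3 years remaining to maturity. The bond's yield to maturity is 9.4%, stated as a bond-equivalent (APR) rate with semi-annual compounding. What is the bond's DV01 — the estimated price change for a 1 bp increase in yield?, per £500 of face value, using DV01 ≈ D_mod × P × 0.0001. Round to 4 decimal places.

£0.1283

Periodic yield y = 0.047.
  t   CF        PV=CF/(1+0.047)^t    t·PV
  1        23.75        22.6839        22.6839
  2        23.75        21.6656        43.3312
  3        23.75        20.6930        62.0790
  4        23.75        19.7641        79.0564
  5        23.75        18.8769        94.3844
  6       523.75       397.5978     2,385.5867
  Σ                    501.2812     2,687.1215
P = 501.2812; D_Mac = 5.36051 half-year periods = 2.68025 yrs; D_mod = 2.55994 yrs.
DV01 ≈ 2.55994 × 501.2812 × 0.0001 = 0.128325.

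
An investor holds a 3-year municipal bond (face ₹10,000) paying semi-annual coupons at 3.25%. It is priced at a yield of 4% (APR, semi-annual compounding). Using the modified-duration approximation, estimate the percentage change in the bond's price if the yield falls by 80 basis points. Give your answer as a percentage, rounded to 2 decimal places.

+2.26%

Periodic yield y = 0.02. Modified duration first:
  t   CF        PV=CF/(1+0.02)^t    t·PV
  1       162.50       159.3137       159.3137
  2       162.50       156.1899       312.3799
  3       162.50       153.1274       459.3821
  4       162.50       150.1249       600.4995
  5       162.50       147.1813       735.9063
  6    10,162.50     9,024.0092    54,144.0550
  Σ                  9,789.9463    56,411.5366
P = 9,789.9463; D_Mac = 5.76219 half-year periods = 2.88110 yrs; D_mod = 2.88110/(1+0.02) = 2.82460 yrs.
ΔP/P ≈ -D_mod · Δy = -2.82460 × (-0.008) = +0.022597 = +2.2597%.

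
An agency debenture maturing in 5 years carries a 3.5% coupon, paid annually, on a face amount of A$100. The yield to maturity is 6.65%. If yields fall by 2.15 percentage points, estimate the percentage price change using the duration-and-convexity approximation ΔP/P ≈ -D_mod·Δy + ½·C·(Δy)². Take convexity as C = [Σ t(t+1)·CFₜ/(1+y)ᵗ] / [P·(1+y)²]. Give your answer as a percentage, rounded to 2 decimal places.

With y = 0.0665:
  t   CF        PV=CF/(1+0.0665)^t    t·PV        t(t+1)·PV
  1         3.50         3.2818         3.2818           6.5635
  2         3.50         3.0771         6.1543          18.4628
  3         3.50         2.8853         8.6558          34.6232
  4         3.50         2.7054        10.8214          54.1071
  5       103.50        75.0129       375.0646       2,250.3875
  Σ                     86.9624       403.9778       2,364.1441
P = 86.9624; D_Mac = 4.64543 yrs; D_mod = 4.35577 yrs; C = 23.90125.
Duration effect: -4.35577 × (-0.0215) = +0.093649
Convexity effect: 0.5 × 23.90125 × (-0.0215)² = +0.0055242
ΔP/P ≈ +0.093649 + 0.0055242 = +0.099173 = +9.9173%.

+9.92%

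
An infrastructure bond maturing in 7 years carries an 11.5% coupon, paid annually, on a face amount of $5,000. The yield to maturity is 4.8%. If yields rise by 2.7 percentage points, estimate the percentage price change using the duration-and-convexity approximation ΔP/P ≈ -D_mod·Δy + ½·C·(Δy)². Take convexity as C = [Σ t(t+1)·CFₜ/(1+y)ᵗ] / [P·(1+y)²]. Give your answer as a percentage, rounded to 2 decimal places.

With y = 0.048:
  t   CF        PV=CF/(1+0.048)^t    t·PV        t(t+1)·PV
  1       575.00       548.6641       548.6641       1,097.3282
  2       575.00       523.5345     1,047.0689       3,141.2068
  3       575.00       499.5558     1,498.6674       5,994.6695
  4       575.00       476.6754     1,906.7015       9,533.5074
  5       575.00       454.8429     2,274.2146      13,645.2874
  6       575.00       434.0104     2,604.0625      18,228.4373
  7     5,575.00     4,015.2805    28,106.9637     224,855.7098
  Σ                  6,952.5636    37,986.3427     276,496.1465
P = 6,952.5636; D_Mac = 5.46365 yrs; D_mod = 5.21340 yrs; C = 36.20942.
Duration effect: -5.21340 × (+0.027) = -0.140762
Convexity effect: 0.5 × 36.20942 × (0.027)² = +0.0131983
ΔP/P ≈ -0.140762 + 0.0131983 = -0.127564 = -12.7564%.

-12.76%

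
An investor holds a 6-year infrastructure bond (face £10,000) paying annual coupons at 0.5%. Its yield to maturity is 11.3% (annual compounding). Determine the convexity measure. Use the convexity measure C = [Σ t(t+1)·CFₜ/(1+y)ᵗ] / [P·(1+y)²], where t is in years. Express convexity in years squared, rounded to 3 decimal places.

33.107

With y = 0.113:
  t   CF        PV=CF/(1+0.113)^t    t·PV        t(t+1)·PV
  1        50.00        44.9236        44.9236          89.8473
  2        50.00        40.3627        80.7253         242.1759
  3        50.00        36.2647       108.7942         435.1768
  4        50.00        32.5829       130.3315         651.6574
  5        50.00        29.2748       146.3741         878.2445
  6    10,050.00     5,286.8267    31,720.9603     222,046.7220
  Σ                  5,470.2354    32,232.1090     224,343.8239
P = 5,470.2354.
Convexity = Σ t(t+1)·PV / [P·(1+y)²] = 224,343.8239 / (5,470.2354 × 1.238769) = 33.10684.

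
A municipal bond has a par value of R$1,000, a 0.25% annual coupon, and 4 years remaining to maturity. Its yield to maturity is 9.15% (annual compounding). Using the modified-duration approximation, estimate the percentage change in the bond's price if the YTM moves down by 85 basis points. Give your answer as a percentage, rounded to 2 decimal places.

+3.10%

Periodic yield y = 0.0915. Modified duration first:
  t   CF        PV=CF/(1+0.0915)^t    t·PV
  1         2.50         2.2904         2.2904
  2         2.50         2.0984         4.1968
  3         2.50         1.9225         5.7675
  4     1,002.50       706.3003     2,825.2014
  Σ                    712.6117     2,837.4562
P = 712.6117; D_Mac = 3.98177 yrs; D_mod = 3.98177/(1+0.0915) = 3.64798 yrs.
ΔP/P ≈ -D_mod · Δy = -3.64798 × (-0.0085) = +0.031008 = +3.1008%.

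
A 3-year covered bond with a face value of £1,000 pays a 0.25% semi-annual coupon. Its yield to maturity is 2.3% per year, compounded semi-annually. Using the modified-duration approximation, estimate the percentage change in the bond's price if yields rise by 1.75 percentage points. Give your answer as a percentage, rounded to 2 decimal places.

-5.17%

Periodic yield y = 0.0115. Modified duration first:
  t   CF        PV=CF/(1+0.0115)^t    t·PV
  1         1.25         1.2358         1.2358
  2         1.25         1.2217         2.4435
  3         1.25         1.2078         3.6235
  4         1.25         1.1941         4.7765
  5         1.25         1.1805         5.9027
  6     1,001.25       934.8614     5,609.1681
  Σ                    940.9014     5,627.1501
P = 940.9014; D_Mac = 5.98059 half-year periods = 2.99030 yrs; D_mod = 2.99030/(1+0.0115) = 2.95630 yrs.
ΔP/P ≈ -D_mod · Δy = -2.95630 × (+0.0175) = -0.051735 = -5.1735%.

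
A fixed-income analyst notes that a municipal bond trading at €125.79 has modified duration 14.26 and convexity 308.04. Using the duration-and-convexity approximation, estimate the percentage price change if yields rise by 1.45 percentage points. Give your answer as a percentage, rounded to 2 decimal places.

-17.44%

Duration effect: -D_mod·Δy = -14.26 × (+0.0145) = -0.206770
Convexity effect: ½·C·(Δy)² = 0.5 × 308.04 × (0.0145)² = +0.032382705
ΔP/P ≈ -0.206770 + 0.032382705 = -0.174387295
= -17.4387295%.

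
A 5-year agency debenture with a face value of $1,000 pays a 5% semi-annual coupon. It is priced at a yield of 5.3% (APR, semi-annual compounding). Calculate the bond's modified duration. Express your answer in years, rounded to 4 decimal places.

4.3656 years

Periodic yield y = 0.0265. First find Macaulay duration:
  t   CF        PV=CF/(1+0.0265)^t    t·PV
  1        25.00        24.3546        24.3546
  2        25.00        23.7259        47.4517
  3        25.00        23.1134        69.3401
  4        25.00        22.5167        90.0667
  5        25.00        21.9354       109.6769
  6        25.00        21.3691       128.2146
  7        25.00        20.8174       145.7221
  8        25.00        20.2800       162.2402
  9        25.00        19.7565       177.8083
  10    1,025.00       789.1042     7,891.0415
  Σ                    986.9731     8,845.9167
P = 986.9731; Macaulay duration = 8,845.9167 / 986.9731 = 8.96267 half-year periods = 4.48134 years.
Modified duration = D_Mac / (1 + y) = 4.48134 / 1.0265 = 4.36565 years.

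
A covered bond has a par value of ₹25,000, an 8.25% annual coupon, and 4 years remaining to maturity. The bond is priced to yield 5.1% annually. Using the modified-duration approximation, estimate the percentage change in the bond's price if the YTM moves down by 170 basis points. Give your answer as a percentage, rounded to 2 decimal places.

Periodic yield y = 0.051. Modified duration first:
  t   CF        PV=CF/(1+0.051)^t    t·PV
  1     2,062.50     1,962.4167     1,962.4167
  2     2,062.50     1,867.1901     3,734.3801
  3     2,062.50     1,776.5843     5,329.7528
  4    27,062.50    22,179.7706    88,719.0823
  Σ                 27,785.9616    99,745.6319
P = 27,785.9616; D_Mac = 3.58979 yrs; D_mod = 3.58979/(1+0.051) = 3.41559 yrs.
ΔP/P ≈ -D_mod · Δy = -3.41559 × (-0.017) = +0.058065 = +5.8065%.

+5.81%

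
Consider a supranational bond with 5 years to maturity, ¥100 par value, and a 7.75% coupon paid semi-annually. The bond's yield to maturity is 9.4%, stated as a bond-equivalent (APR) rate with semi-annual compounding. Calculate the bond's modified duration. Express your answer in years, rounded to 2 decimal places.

4.02 years

Periodic yield y = 0.047. First find Macaulay duration:
  t   CF        PV=CF/(1+0.047)^t    t·PV
  1        3.875         3.7011         3.7011
  2        3.875         3.5349         7.0698
  3        3.875         3.3762        10.1287
  4        3.875         3.2247        12.8987
  5        3.875         3.0799        15.3996
  6        3.875         2.9417        17.6499
  7        3.875         2.8096        19.6672
  8        3.875         2.6835        21.4678
  9        3.875         2.5630        23.0672
  10     103.875        65.6212       656.2121
  Σ                     93.5357       787.2620
P = 93.5357; Macaulay duration = 787.2620 / 93.5357 = 8.41670 half-year periods = 4.20835 years.
Modified duration = D_Mac / (1 + y) = 4.20835 / 1.047 = 4.01944 years.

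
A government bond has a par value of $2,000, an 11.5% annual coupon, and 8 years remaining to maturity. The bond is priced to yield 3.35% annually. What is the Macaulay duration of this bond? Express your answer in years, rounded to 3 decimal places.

6.132 years

Periodic yield y = 0.0335. Discount each cash flow and weight by its year:
  t   CF        PV=CF/(1+0.0335)^t    t·PV
  1       230.00       222.5448       222.5448
  2       230.00       215.3312       430.6623
  3       230.00       208.3514       625.0542
  4       230.00       201.5979       806.3914
  5       230.00       195.0632       975.3162
  6       230.00       188.7404     1,132.4426
  7       230.00       182.6226     1,278.3580
  8     2,230.00     1,713.2511    13,706.0087
  Σ                  3,127.5025    19,176.7782
Price P = Σ PV = 3,127.5025.
Macaulay duration = Σ(t·PV) / P = 19,176.7782 / 3,127.5025 = 6.13166 years.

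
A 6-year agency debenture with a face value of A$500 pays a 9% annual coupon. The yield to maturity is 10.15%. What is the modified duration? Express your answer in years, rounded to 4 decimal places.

4.4104 years

Periodic yield y = 0.1015. First find Macaulay duration:
  t   CF        PV=CF/(1+0.1015)^t    t·PV
  1        45.00        40.8534        40.8534
  2        45.00        37.0889        74.1777
  3        45.00        33.6712       101.0137
  4        45.00        30.5685       122.2741
  5        45.00        27.7517       138.7586
  6       545.00       305.1332     1,830.7993
  Σ                    475.0670     2,307.8769
P = 475.0670; Macaulay duration = 2,307.8769 / 475.0670 = 4.85800 years.
Modified duration = D_Mac / (1 + y) = 4.85800 / 1.1015 = 4.41035 years.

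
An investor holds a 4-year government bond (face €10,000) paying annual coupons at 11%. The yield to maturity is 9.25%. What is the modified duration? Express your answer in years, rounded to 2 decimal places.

3.17 years

Periodic yield y = 0.0925. First find Macaulay duration:
  t   CF        PV=CF/(1+0.0925)^t    t·PV
  1     1,100.00     1,006.8650     1,006.8650
  2     1,100.00       921.6156     1,843.2311
  3     1,100.00       843.5840     2,530.7521
  4    11,100.00     7,791.7892    31,167.1569
  Σ                 10,563.8538    36,548.0051
P = 10,563.8538; Macaulay duration = 36,548.0051 / 10,563.8538 = 3.45972 years.
Modified duration = D_Mac / (1 + y) = 3.45972 / 1.0925 = 3.16679 years.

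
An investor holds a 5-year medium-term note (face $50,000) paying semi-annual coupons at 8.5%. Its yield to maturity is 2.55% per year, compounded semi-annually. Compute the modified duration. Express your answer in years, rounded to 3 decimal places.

4.231 years

Periodic yield y = 0.01275. First find Macaulay duration:
  t   CF        PV=CF/(1+0.01275)^t    t·PV
  1     2,125.00     2,098.2473     2,098.2473
  2     2,125.00     2,071.8315     4,143.6630
  3     2,125.00     2,045.7482     6,137.2446
  4     2,125.00     2,019.9933     8,079.9732
  5     2,125.00     1,994.5626     9,972.8131
  6     2,125.00     1,969.4521    11,816.7126
  7     2,125.00     1,944.6577    13,612.6040
  8     2,125.00     1,920.1755    15,361.4038
  9     2,125.00     1,896.0015    17,064.0132
  10   52,125.00    45,922.2913   459,222.9133
  Σ                 63,882.9610   547,509.5881
P = 63,882.9610; Macaulay duration = 547,509.5881 / 63,882.9610 = 8.57051 half-year periods = 4.28526 years.
Modified duration = D_Mac / (1 + y) = 4.28526 / 1.01275 = 4.23131 years.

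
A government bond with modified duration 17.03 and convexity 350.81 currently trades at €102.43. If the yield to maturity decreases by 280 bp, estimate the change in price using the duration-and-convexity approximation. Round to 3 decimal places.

+€62.929

Duration effect: -D_mod·Δy = -17.03 × (-0.028) = +0.476840
Convexity effect: ½·C·(Δy)² = 0.5 × 350.81 × (-0.028)² = +0.13751752
ΔP/P ≈ +0.476840 + 0.13751752 = +0.61435752
ΔP ≈ 102.43 × (+0.61435752) = +62.9286407736.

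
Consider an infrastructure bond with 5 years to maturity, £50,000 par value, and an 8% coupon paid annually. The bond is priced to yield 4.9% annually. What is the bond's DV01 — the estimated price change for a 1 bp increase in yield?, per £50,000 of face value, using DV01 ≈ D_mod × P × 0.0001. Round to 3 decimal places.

Periodic yield y = 0.049.
  t   CF        PV=CF/(1+0.049)^t    t·PV
  1     4,000.00     3,813.1554     3,813.1554
  2     4,000.00     3,635.0385     7,270.0770
  3     4,000.00     3,465.2417    10,395.7250
  4     4,000.00     3,303.3762    13,213.5049
  5    54,000.00    42,512.4681   212,562.3404
  Σ                 56,729.2798   247,254.8027
P = 56,729.2798; D_Mac = 4.35850 yrs; D_mod = 4.15491 yrs.
DV01 ≈ 4.15491 × 56,729.2798 × 0.0001 = 23.570525.

£23.571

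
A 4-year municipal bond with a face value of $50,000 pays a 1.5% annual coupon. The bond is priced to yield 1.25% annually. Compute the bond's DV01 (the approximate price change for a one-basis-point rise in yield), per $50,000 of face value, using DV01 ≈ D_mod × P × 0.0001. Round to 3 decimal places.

Periodic yield y = 0.0125.
  t   CF        PV=CF/(1+0.0125)^t    t·PV
  1       750.00       740.7407       740.7407
  2       750.00       731.5958     1,463.1916
  3       750.00       722.5637     2,167.6912
  4    50,750.00    48,289.8570   193,159.4279
  Σ                 50,484.7572   197,531.0514
P = 50,484.7572; D_Mac = 3.91269 yrs; D_mod = 3.86438 yrs.
DV01 ≈ 3.86438 × 50,484.7572 × 0.0001 = 19.509240.

$19.509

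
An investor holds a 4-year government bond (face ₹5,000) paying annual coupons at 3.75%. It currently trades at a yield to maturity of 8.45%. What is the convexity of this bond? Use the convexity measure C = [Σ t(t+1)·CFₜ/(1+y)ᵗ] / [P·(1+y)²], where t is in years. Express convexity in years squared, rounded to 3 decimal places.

With y = 0.0845:
  t   CF        PV=CF/(1+0.0845)^t    t·PV        t(t+1)·PV
  1       187.50       172.8907       172.8907         345.7815
  2       187.50       159.4198       318.8395         956.5186
  3       187.50       146.9984       440.9952       1,763.9808
  4     5,187.50     3,750.0744    15,000.2976      75,001.4880
  Σ                  4,229.3833    15,933.0231      78,067.7689
P = 4,229.3833.
Convexity = Σ t(t+1)·PV / [P·(1+y)²] = 78,067.7689 / (4,229.3833 × 1.176140) = 15.69407.

15.694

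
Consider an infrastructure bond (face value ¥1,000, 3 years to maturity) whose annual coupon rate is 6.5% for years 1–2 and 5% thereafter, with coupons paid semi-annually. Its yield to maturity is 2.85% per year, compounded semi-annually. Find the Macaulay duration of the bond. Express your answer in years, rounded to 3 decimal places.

2.787 years

Periodic yield y = 0.01425. Discount each cash flow and weight by its period:
  t   CF        PV=CF/(1+0.01425)^t    t·PV
  1        32.50        32.0434        32.0434
  2        32.50        31.5932        63.1864
  3        32.50        31.1493        93.4479
  4        32.50        30.7117       122.8466
  5        25.00        23.2924       116.4622
  6     1,025.00       941.5725     5,649.4350
  Σ                  1,090.3625     6,077.4215
Price P = Σ PV = 1,090.3625.
Macaulay duration = Σ(t·PV) / P = 6,077.4215 / 1,090.3625 = 5.57376 half-year periods.
In years: 5.57376 / 2 = 2.78688 years.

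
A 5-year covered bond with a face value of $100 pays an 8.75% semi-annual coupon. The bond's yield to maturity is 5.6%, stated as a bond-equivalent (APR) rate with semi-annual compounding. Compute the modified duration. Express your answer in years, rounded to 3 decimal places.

4.100 years

Periodic yield y = 0.028. First find Macaulay duration:
  t   CF        PV=CF/(1+0.028)^t    t·PV
  1        4.375         4.2558         4.2558
  2        4.375         4.1399         8.2798
  3        4.375         4.0272        12.0815
  4        4.375         3.9175        15.6699
  5        4.375         3.8108        19.0538
  6        4.375         3.7070        22.2418
  7        4.375         3.6060        25.2420
  8        4.375         3.5078        28.0623
  9        4.375         3.4122        30.7102
  10     104.375        79.1891       791.8909
  Σ                    113.5732       957.4881
P = 113.5732; Macaulay duration = 957.4881 / 113.5732 = 8.43058 half-year periods = 4.21529 years.
Modified duration = D_Mac / (1 + y) = 4.21529 / 1.028 = 4.10048 years.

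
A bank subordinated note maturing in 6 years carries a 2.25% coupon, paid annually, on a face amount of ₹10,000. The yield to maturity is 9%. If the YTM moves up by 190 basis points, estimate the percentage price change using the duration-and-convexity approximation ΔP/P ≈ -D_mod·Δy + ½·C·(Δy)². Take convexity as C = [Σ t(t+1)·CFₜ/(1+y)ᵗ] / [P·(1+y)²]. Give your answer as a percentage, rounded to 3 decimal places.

-9.182%

With y = 0.09:
  t   CF        PV=CF/(1+0.09)^t    t·PV        t(t+1)·PV
  1       225.00       206.4220       206.4220         412.8440
  2       225.00       189.3780       378.7560       1,136.2680
  3       225.00       173.7413       521.2238       2,084.8954
  4       225.00       159.3957       637.5827       3,187.9134
  5       225.00       146.2346       731.1728       4,387.0369
  6    10,225.00     6,096.8334    36,581.0005     256,067.0035
  Σ                  6,972.0050    39,056.1579     267,275.9613
P = 6,972.0050; D_Mac = 5.60185 yrs; D_mod = 5.13932 yrs; C = 32.26630.
Duration effect: -5.13932 × (+0.019) = -0.097647
Convexity effect: 0.5 × 32.26630 × (0.019)² = +0.0058241
ΔP/P ≈ -0.097647 + 0.0058241 = -0.091823 = -9.1823%.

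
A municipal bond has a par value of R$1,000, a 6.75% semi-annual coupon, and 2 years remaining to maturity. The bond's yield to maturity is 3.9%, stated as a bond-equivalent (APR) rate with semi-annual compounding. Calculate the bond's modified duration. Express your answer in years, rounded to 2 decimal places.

1.87 years

Periodic yield y = 0.0195. First find Macaulay duration:
  t   CF        PV=CF/(1+0.0195)^t    t·PV
  1        33.75        33.1045        33.1045
  2        33.75        32.4713        64.9425
  3        33.75        31.8502        95.5506
  4     1,033.75       956.9001     3,827.6004
  Σ                  1,054.3260     4,021.1980
P = 1,054.3260; Macaulay duration = 4,021.1980 / 1,054.3260 = 3.81400 half-year periods = 1.90700 years.
Modified duration = D_Mac / (1 + y) = 1.90700 / 1.0195 = 1.87052 years.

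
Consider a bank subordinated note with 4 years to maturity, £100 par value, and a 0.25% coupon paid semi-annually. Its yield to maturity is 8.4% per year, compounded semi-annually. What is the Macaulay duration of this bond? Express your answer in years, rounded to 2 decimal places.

Periodic yield y = 0.042. Discount each cash flow and weight by its period:
  t   CF        PV=CF/(1+0.042)^t    t·PV
  1        0.125         0.1200         0.1200
  2        0.125         0.1151         0.2303
  3        0.125         0.1105         0.3315
  4        0.125         0.1060         0.4241
  5        0.125         0.1018         0.5088
  6        0.125         0.0977         0.5859
  7        0.125         0.0937         0.6560
  8      100.125        72.0445       576.3559
  Σ                     72.7892       579.2125
Price P = Σ PV = 72.7892.
Macaulay duration = Σ(t·PV) / P = 579.2125 / 72.7892 = 7.95739 half-year periods.
In years: 7.95739 / 2 = 3.97870 years.

3.98 years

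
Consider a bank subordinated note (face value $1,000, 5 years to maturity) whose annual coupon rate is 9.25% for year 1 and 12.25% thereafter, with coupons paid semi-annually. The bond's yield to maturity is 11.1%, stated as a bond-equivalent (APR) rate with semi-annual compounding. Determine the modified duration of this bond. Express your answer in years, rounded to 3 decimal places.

Periodic yield y = 0.0555. First find Macaulay duration:
  t   CF        PV=CF/(1+0.0555)^t    t·PV
  1        46.25        43.8181        43.8181
  2        46.25        41.5141        83.0281
  3        61.25        52.0872       156.2617
  4        61.25        49.3484       197.3936
  5        61.25        46.7536       233.7679
  6        61.25        44.2952       265.7712
  7        61.25        41.9661       293.7626
  8        61.25        39.7594       318.0755
  9        61.25        37.6688       339.0193
  10    1,061.25       618.3514     6,183.5137
  Σ                  1,015.5623     8,114.4118
P = 1,015.5623; Macaulay duration = 8,114.4118 / 1,015.5623 = 7.99007 half-year periods = 3.99503 years.
Modified duration = D_Mac / (1 + y) = 3.99503 / 1.0555 = 3.78497 years.

3.785 years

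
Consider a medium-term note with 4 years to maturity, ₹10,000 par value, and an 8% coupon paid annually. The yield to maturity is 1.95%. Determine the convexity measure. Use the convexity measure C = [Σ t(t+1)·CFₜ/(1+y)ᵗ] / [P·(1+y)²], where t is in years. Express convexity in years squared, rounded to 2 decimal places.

16.82

With y = 0.0195:
  t   CF        PV=CF/(1+0.0195)^t    t·PV        t(t+1)·PV
  1       800.00       784.6984       784.6984       1,569.3968
  2       800.00       769.6894     1,539.3789       4,618.1366
  3       800.00       754.9676     2,264.9027       9,059.6108
  4    10,800.00     9,997.1184    39,988.4735     199,942.3677
  Σ                 12,306.4738    44,577.4535     215,189.5119
P = 12,306.4738.
Convexity = Σ t(t+1)·PV / [P·(1+y)²] = 215,189.5119 / (12,306.4738 × 1.039380) = 16.82337.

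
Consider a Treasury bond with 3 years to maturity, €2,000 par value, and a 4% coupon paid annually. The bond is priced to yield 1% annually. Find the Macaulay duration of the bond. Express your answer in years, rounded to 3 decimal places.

2.891 years

Periodic yield y = 0.01. Discount each cash flow and weight by its year:
  t   CF        PV=CF/(1+0.01)^t    t·PV
  1        80.00        79.2079        79.2079
  2        80.00        78.4237       156.8474
  3     2,080.00     2,018.8275     6,056.4825
  Σ                  2,176.4591     6,292.5378
Price P = Σ PV = 2,176.4591.
Macaulay duration = Σ(t·PV) / P = 6,292.5378 / 2,176.4591 = 2.89118 years.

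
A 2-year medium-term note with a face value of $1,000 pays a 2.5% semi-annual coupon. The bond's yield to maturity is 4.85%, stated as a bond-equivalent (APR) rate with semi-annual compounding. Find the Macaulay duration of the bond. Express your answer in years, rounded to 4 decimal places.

Periodic yield y = 0.02425. Discount each cash flow and weight by its period:
  t   CF        PV=CF/(1+0.02425)^t    t·PV
  1        12.50        12.2041        12.2041
  2        12.50        11.9151        23.8302
  3        12.50        11.6330        34.8990
  4     1,012.50       919.9647     3,679.8586
  Σ                    955.7168     3,750.7919
Price P = Σ PV = 955.7168.
Macaulay duration = Σ(t·PV) / P = 3,750.7919 / 955.7168 = 3.92458 half-year periods.
In years: 3.92458 / 2 = 1.96229 years.

1.9623 years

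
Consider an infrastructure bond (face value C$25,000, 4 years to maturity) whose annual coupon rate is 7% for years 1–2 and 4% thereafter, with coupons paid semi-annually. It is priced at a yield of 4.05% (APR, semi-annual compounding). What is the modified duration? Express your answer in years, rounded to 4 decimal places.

3.5291 years

Periodic yield y = 0.02025. First find Macaulay duration:
  t   CF        PV=CF/(1+0.02025)^t    t·PV
  1       875.00       857.6329       857.6329
  2       875.00       840.6106     1,681.2211
  3       875.00       823.9261     2,471.7782
  4       875.00       807.5727     3,230.2909
  5       500.00       452.3108     2,261.5542
  6       500.00       443.3333     2,660.0000
  7       500.00       434.5340     3,041.7381
  8    25,500.00    21,721.3770   173,771.0158
  Σ                 26,381.2974   189,975.2312
P = 26,381.2974; Macaulay duration = 189,975.2312 / 26,381.2974 = 7.20113 half-year periods = 3.60057 years.
Modified duration = D_Mac / (1 + y) = 3.60057 / 1.02025 = 3.52910 years.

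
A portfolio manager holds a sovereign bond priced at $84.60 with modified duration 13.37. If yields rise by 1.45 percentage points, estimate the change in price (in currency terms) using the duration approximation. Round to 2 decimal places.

Duration approximation: ΔP/P ≈ -D_mod · Δy = -13.37 × (+0.0145) = -0.193865.
ΔP ≈ 84.60 × (-0.193865) = -16.400979.

-$16.40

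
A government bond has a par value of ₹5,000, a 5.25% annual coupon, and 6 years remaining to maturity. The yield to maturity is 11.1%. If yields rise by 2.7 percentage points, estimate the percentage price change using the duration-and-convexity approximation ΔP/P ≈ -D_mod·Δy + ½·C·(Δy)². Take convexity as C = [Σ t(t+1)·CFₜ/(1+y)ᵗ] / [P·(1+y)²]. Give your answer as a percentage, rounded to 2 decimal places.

-11.56%

With y = 0.111:
  t   CF        PV=CF/(1+0.111)^t    t·PV        t(t+1)·PV
  1       262.50       236.2736       236.2736         472.5473
  2       262.50       212.6675       425.3351       1,276.0052
  3       262.50       191.4199       574.2598       2,297.0390
  4       262.50       172.2952       689.1806       3,445.9032
  5       262.50       155.0812       775.4058       4,652.4345
  6     5,262.50     2,798.3869    16,790.3212     117,532.2487
  Σ                  3,766.1243    19,490.7761     129,676.1779
P = 3,766.1243; D_Mac = 5.17529 yrs; D_mod = 4.65822 yrs; C = 27.89571.
Duration effect: -4.65822 × (+0.027) = -0.125772
Convexity effect: 0.5 × 27.89571 × (0.027)² = +0.0101680
ΔP/P ≈ -0.125772 + 0.0101680 = -0.115604 = -11.5604%.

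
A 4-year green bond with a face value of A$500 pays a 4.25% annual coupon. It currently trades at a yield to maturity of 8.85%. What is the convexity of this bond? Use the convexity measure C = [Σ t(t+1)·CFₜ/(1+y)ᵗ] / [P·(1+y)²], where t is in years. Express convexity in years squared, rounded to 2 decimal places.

With y = 0.0885:
  t   CF        PV=CF/(1+0.0885)^t    t·PV        t(t+1)·PV
  1        21.25        19.5223        19.5223          39.0446
  2        21.25        17.9350        35.8701         107.6102
  3        21.25        16.4768        49.4305         197.7219
  4       521.25       371.3063     1,485.2253       7,426.1263
  Σ                    425.2404     1,590.0481       7,770.5030
P = 425.2404.
Convexity = Σ t(t+1)·PV / [P·(1+y)²] = 7,770.5030 / (425.2404 × 1.184832) = 15.42260.

15.42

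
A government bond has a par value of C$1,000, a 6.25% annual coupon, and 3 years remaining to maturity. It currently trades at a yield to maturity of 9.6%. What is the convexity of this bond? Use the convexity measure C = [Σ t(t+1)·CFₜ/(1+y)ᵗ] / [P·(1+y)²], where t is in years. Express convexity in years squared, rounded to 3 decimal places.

9.188

With y = 0.096:
  t   CF        PV=CF/(1+0.096)^t    t·PV        t(t+1)·PV
  1        62.50        57.0255        57.0255         114.0511
  2        62.50        52.0306       104.0612         312.1837
  3     1,062.50       807.0441     2,421.1324       9,684.5294
  Σ                    916.1003     2,582.2191      10,110.7642
P = 916.1003.
Convexity = Σ t(t+1)·PV / [P·(1+y)²] = 10,110.7642 / (916.1003 × 1.201216) = 9.18798.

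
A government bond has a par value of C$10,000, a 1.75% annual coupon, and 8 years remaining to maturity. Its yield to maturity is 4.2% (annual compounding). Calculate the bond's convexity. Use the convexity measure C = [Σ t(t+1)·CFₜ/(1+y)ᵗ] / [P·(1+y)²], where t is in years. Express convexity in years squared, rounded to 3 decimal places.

60.633

With y = 0.042:
  t   CF        PV=CF/(1+0.042)^t    t·PV        t(t+1)·PV
  1       175.00       167.9463       167.9463         335.8925
  2       175.00       161.1768       322.3537         967.0610
  3       175.00       154.6803       464.0408       1,856.1631
  4       175.00       148.4455       593.7822       2,968.9109
  5       175.00       142.4621       712.3107       4,273.8641
  6       175.00       136.7199       820.3194       5,742.2358
  7       175.00       131.2091       918.4638       7,347.7106
  8    10,175.00     7,321.3752    58,571.0019     527,139.0173
  Σ                  8,364.0153    62,570.2187     550,630.8554
P = 8,364.0153.
Convexity = Σ t(t+1)·PV / [P·(1+y)²] = 550,630.8554 / (8,364.0153 × 1.085764) = 60.63317.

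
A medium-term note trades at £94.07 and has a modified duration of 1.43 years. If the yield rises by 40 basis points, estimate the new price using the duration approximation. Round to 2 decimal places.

£93.53

Duration approximation: ΔP/P ≈ -D_mod · Δy = -1.43 × (+0.004) = -0.005720.
New price ≈ 94.07 × (1 - 0.005720) = 93.5319196.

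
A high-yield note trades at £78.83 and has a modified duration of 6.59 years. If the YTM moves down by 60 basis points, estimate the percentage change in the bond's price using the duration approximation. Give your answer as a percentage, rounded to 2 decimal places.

+3.95%

Duration approximation: ΔP/P ≈ -D_mod · Δy = -6.59 × (-0.006) = +0.039540.
As a percentage: +3.9540%.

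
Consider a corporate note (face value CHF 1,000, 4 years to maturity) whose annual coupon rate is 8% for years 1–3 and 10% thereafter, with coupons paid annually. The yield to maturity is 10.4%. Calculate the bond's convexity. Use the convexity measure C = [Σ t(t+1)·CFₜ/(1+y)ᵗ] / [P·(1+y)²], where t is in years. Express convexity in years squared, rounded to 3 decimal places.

14.049

With y = 0.104:
  t   CF        PV=CF/(1+0.104)^t    t·PV        t(t+1)·PV
  1        80.00        72.4638        72.4638         144.9275
  2        80.00        65.6375       131.2749         393.8248
  3        80.00        59.4542       178.3627         713.4508
  4     1,100.00       740.4852     2,961.9409      14,809.7043
  Σ                    938.0407     3,344.0423      16,061.9074
P = 938.0407.
Convexity = Σ t(t+1)·PV / [P·(1+y)²] = 16,061.9074 / (938.0407 × 1.218816) = 14.04874.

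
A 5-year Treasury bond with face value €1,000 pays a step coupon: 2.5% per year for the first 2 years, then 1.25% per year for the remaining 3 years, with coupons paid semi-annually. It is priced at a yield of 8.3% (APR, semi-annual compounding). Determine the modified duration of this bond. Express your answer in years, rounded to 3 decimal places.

Periodic yield y = 0.0415. First find Macaulay duration:
  t   CF        PV=CF/(1+0.0415)^t    t·PV
  1        12.50        12.0019        12.0019
  2        12.50        11.5237        23.0474
  3        12.50        11.0645        33.1935
  4        12.50        10.6236        42.4945
  5         6.25         5.1002        25.5008
  6         6.25         4.8969        29.3816
  7         6.25         4.7018        32.9127
  8         6.25         4.5145        36.1157
  9         6.25         4.3346        39.0112
  10    1,006.25       670.0592     6,700.5916
  Σ                    738.8208     6,974.2509
P = 738.8208; Macaulay duration = 6,974.2509 / 738.8208 = 9.43971 half-year periods = 4.71985 years.
Modified duration = D_Mac / (1 + y) = 4.71985 / 1.0415 = 4.53178 years.

4.532 years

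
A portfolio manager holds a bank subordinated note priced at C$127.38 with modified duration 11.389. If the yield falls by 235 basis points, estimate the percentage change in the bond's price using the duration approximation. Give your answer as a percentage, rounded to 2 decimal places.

Duration approximation: ΔP/P ≈ -D_mod · Δy = -11.389 × (-0.0235) = +0.2676415.
As a percentage: +26.76415%.

+26.76%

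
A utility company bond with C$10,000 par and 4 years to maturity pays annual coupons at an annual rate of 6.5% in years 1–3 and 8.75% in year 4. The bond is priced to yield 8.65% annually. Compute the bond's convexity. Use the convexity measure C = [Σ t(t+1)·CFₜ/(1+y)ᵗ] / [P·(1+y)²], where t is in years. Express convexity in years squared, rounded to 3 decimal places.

With y = 0.0865:
  t   CF        PV=CF/(1+0.0865)^t    t·PV        t(t+1)·PV
  1       650.00       598.2513       598.2513       1,196.5025
  2       650.00       550.6224     1,101.2449       3,303.7346
  3       650.00       506.7855     1,520.3564       6,081.4258
  4    10,875.00     7,803.8757    31,215.5028     156,077.5139
  Σ                  9,459.5349    34,435.3553     166,659.1767
P = 9,459.5349.
Convexity = Σ t(t+1)·PV / [P·(1+y)²] = 166,659.1767 / (9,459.5349 × 1.180482) = 14.92451.

14.925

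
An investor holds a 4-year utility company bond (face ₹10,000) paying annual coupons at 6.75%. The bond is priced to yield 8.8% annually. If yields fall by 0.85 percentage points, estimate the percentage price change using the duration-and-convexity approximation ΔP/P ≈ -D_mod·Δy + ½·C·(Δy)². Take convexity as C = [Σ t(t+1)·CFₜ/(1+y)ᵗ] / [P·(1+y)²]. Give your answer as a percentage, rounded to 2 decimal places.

With y = 0.088:
  t   CF        PV=CF/(1+0.088)^t    t·PV        t(t+1)·PV
  1       675.00       620.4044       620.4044       1,240.8088
  2       675.00       570.2246     1,140.4493       3,421.3479
  3       675.00       524.1035     1,572.3106       6,289.2424
  4    10,675.00     7,618.1988    30,472.7952     152,363.9762
  Σ                  9,332.9314    33,805.9595     163,315.3753
P = 9,332.9314; D_Mac = 3.62222 yrs; D_mod = 3.32925 yrs; C = 14.78261.
Duration effect: -3.32925 × (-0.0085) = +0.028299
Convexity effect: 0.5 × 14.78261 × (-0.0085)² = +0.0005340
ΔP/P ≈ +0.028299 + 0.0005340 = +0.028833 = +2.8833%.

+2.88%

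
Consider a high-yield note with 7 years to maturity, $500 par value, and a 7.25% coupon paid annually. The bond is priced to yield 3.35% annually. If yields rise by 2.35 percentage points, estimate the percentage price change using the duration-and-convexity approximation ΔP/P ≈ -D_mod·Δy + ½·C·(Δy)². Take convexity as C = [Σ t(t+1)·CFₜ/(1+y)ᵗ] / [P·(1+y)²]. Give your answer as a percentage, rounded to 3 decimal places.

-12.217%

With y = 0.0335:
  t   CF        PV=CF/(1+0.0335)^t    t·PV        t(t+1)·PV
  1        36.25        35.0750        35.0750          70.1500
  2        36.25        33.9381        67.8761         203.6284
  3        36.25        32.8380        98.5140         394.0559
  4        36.25        31.7736       127.0943         635.4715
  5        36.25        30.7437       153.7183         922.3099
  6        36.25        29.7471       178.4828       1,249.3796
  7       536.25       425.7885     2,980.5196      23,844.1566
  Σ                    619.9039     3,641.2801      27,319.1518
P = 619.9039; D_Mac = 5.87394 yrs; D_mod = 5.68354 yrs; C = 41.25930.
Duration effect: -5.68354 × (+0.0235) = -0.133563
Convexity effect: 0.5 × 41.25930 × (0.0235)² = +0.0113927
ΔP/P ≈ -0.133563 + 0.0113927 = -0.122171 = -12.2171%.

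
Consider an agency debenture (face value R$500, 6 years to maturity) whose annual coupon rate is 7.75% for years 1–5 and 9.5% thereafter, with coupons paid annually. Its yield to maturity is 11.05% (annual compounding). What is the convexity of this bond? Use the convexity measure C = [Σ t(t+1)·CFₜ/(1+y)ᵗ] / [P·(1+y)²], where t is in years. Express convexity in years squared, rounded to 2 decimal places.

With y = 0.1105:
  t   CF        PV=CF/(1+0.1105)^t    t·PV        t(t+1)·PV
  1        38.75        34.8942        34.8942          69.7884
  2        38.75        31.4221        62.8441         188.5323
  3        38.75        28.2954        84.8862         339.5449
  4        38.75        25.4799       101.9195         509.5977
  5        38.75        22.9445       114.7226         688.3355
  6       547.50       291.9260     1,751.5559      12,260.8911
  Σ                    434.9620     2,150.8225      14,056.6900
P = 434.9620.
Convexity = Σ t(t+1)·PV / [P·(1+y)²] = 14,056.6900 / (434.9620 × 1.233210) = 26.20563.

26.21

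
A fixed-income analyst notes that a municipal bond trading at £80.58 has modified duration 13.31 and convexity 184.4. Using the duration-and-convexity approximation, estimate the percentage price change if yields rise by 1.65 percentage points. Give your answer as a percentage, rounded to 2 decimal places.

-19.45%

Duration effect: -D_mod·Δy = -13.31 × (+0.0165) = -0.219615
Convexity effect: ½·C·(Δy)² = 0.5 × 184.4 × (0.0165)² = +0.02510145
ΔP/P ≈ -0.219615 + 0.02510145 = -0.19451355
= -19.451355%.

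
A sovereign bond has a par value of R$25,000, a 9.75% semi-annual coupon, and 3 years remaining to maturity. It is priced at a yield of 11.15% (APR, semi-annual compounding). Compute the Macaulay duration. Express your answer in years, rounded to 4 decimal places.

Periodic yield y = 0.05575. Discount each cash flow and weight by its period:
  t   CF        PV=CF/(1+0.05575)^t    t·PV
  1     1,218.75     1,154.3926     1,154.3926
  2     1,218.75     1,093.4337     2,186.8674
  3     1,218.75     1,035.6938     3,107.0813
  4     1,218.75       981.0028     3,924.0114
  5     1,218.75       929.2000     4,645.9998
  6    26,218.75    18,934.1338   113,604.8028
  Σ                 24,127.8567   128,623.1552
Price P = Σ PV = 24,127.8567.
Macaulay duration = Σ(t·PV) / P = 128,623.1552 / 24,127.8567 = 5.33090 half-year periods.
In years: 5.33090 / 2 = 2.66545 years.

2.6654 years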